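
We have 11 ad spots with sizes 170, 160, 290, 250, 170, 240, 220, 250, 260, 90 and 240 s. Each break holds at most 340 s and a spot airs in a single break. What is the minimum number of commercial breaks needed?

Total = 290 + 260 + 250 + 250 + 240 + 240 + 220 + 170 + 170 + 160 + 90 = 2340 s.
Lower bound: ⌈2340/340⌉ = 7 commercial breaks.
A packing using 9 commercial breaks:
  break 1: 290 = 290
  break 2: 260 = 260
  break 3: 250 + 90 = 340
  break 4: 250 = 250
  break 5: 240 = 240
  break 6: 240 = 240
  break 7: 220 = 220
  break 8: 170 + 170 = 340
  break 9: 160 = 160
No arrangement into 8 commercial breaks stays within capacity, so 9 is optimal.

9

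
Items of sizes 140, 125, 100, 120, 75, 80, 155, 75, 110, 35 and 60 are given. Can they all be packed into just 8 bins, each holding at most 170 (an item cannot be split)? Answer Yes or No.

A valid assignment using 8 bins:
  bin 1: 155 = 155
  bin 2: 140 = 140
  bin 3: 125 + 35 = 160
  bin 4: 120 = 120
  bin 5: 110 + 60 = 170
  bin 6: 100 = 100
  bin 7: 80 + 75 = 155
  bin 8: 75 = 75
Every load is within 170, so 8 bins suffice.

Yes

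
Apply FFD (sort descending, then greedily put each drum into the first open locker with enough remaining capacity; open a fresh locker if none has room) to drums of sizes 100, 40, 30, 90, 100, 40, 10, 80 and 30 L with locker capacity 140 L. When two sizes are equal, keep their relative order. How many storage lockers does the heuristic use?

Sorted descending: 100, 100, 90, 80, 40, 40, 30, 30, 10.
  100 → locker 1 (new)  [load 100/140]
  100 → locker 2 (new)  [load 100/140]
  90 → locker 3 (new)  [load 90/140]
  80 → locker 4 (new)  [load 80/140]
  40 → locker 1  [load 140/140]
  40 → locker 2  [load 140/140]
  30 → locker 3  [load 120/140]
  30 → locker 4  [load 110/140]
  10 → locker 3  [load 130/140]
4 storage lockers opened.

4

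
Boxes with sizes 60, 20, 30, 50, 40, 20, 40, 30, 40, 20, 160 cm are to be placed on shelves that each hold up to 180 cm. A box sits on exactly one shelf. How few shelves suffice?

3

Total = 160 + 60 + 50 + 40 + 40 + 40 + 30 + 30 + 20 + 20 + 20 = 510 cm.
Lower bound: ⌈510/180⌉ = 3 shelves.
A packing using 3 shelves:
  shelf 1: 160 + 20 = 180
  shelf 2: 60 + 50 + 40 + 30 = 180
  shelf 3: 40 + 40 + 30 + 20 + 20 = 150
This matches the lower bound, so 3 is optimal.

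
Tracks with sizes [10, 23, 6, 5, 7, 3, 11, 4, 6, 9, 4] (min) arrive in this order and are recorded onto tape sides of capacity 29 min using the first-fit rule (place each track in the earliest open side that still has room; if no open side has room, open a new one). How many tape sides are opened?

  10 → side 1 (new)  [load 10/29]
  23 → side 2 (new)  [load 23/29]
  6 → side 1  [load 16/29]
  5 → side 1  [load 21/29]
  7 → side 1  [load 28/29]
  3 → side 2  [load 26/29]
  11 → side 3 (new)  [load 11/29]
  4 → side 3  [load 15/29]
  6 → side 3  [load 21/29]
  9 → side 4 (new)  [load 9/29]
  4 → side 3  [load 25/29]
4 tape sides opened.

4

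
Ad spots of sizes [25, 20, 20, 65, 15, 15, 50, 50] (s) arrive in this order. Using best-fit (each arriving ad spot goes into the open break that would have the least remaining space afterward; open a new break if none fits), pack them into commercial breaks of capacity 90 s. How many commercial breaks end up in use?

  25 → break 1 (new)  [load 25/90]
  20 → break 1  [load 45/90]
  20 → break 1  [load 65/90]
  65 → break 2 (new)  [load 65/90]
  15 → break 1  [load 80/90]
  15 → break 2  [load 80/90]
  50 → break 3 (new)  [load 50/90]
  50 → break 4 (new)  [load 50/90]
4 commercial breaks opened.

4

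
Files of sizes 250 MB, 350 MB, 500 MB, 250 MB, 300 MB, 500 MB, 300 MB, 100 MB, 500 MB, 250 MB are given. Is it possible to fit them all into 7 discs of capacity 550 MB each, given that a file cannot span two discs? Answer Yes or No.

Yes

A valid assignment using 7 discs:
  disc 1: 500 = 500
  disc 2: 500 = 500
  disc 3: 500 = 500
  disc 4: 350 + 100 = 450
  disc 5: 300 + 250 = 550
  disc 6: 300 + 250 = 550
  disc 7: 250 = 250
Every load is within 550 MB, so 7 discs suffice.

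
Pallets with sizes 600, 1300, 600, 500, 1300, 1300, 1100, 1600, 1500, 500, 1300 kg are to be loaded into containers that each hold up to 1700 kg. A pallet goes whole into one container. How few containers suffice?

8

Total = 1600 + 1500 + 1300 + 1300 + 1300 + 1300 + 1100 + 600 + 600 + 500 + 500 = 11600 kg.
Lower bound: ⌈11600/1700⌉ = 7 containers.
A packing using 8 containers:
  container 1: 1600 = 1600
  container 2: 1500 = 1500
  container 3: 1300 = 1300
  container 4: 1300 = 1300
  container 5: 1300 = 1300
  container 6: 1300 = 1300
  container 7: 1100 + 600 = 1700
  container 8: 600 + 500 + 500 = 1600
No arrangement into 7 containers stays within capacity, so 8 is optimal.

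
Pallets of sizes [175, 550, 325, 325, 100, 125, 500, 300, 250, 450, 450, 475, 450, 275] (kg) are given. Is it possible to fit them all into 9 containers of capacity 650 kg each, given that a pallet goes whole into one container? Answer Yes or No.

A valid assignment using 9 containers:
  container 1: 550 + 100 = 650
  container 2: 500 + 125 = 625
  container 3: 475 + 175 = 650
  container 4: 450 = 450
  container 5: 450 = 450
  container 6: 450 = 450
  container 7: 325 + 325 = 650
  container 8: 300 + 275 = 575
  container 9: 250 = 250
Every load is within 650 kg, so 9 containers suffice.

Yes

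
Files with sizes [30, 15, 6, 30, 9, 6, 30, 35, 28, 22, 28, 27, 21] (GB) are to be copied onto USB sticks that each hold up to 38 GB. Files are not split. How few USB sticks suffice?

Total = 35 + 30 + 30 + 30 + 28 + 28 + 27 + 22 + 21 + 15 + 9 + 6 + 6 = 287 GB.
Lower bound: ⌈287/38⌉ = 8 USB sticks.
Also, 9 files each exceed 19 GB, and no two of those can share a USB stick, so at least 9 USB sticks are needed.
A packing using 9 USB sticks:
  USB stick 1: 35 = 35
  USB stick 2: 30 + 6 = 36
  USB stick 3: 30 + 6 = 36
  USB stick 4: 30 = 30
  USB stick 5: 28 + 9 = 37
  USB stick 6: 28 = 28
  USB stick 7: 27 = 27
  USB stick 8: 22 + 15 = 37
  USB stick 9: 21 = 21
This matches the lower bound, so 9 is optimal.

9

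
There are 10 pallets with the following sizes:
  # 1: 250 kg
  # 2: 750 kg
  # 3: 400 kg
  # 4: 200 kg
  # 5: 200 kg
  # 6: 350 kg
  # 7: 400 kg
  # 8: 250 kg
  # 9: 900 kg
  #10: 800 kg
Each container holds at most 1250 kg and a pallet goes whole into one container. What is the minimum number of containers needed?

Total = 900 + 800 + 750 + 400 + 400 + 350 + 250 + 250 + 200 + 200 = 4500 kg.
Lower bound: ⌈4500/1250⌉ = 4 containers.
A packing using 4 containers:
  container 1: 900 + 350 = 1250
  container 2: 800 + 400 = 1200
  container 3: 750 + 400 = 1150
  container 4: 250 + 250 + 200 + 200 = 900
This matches the lower bound, so 4 is optimal.

4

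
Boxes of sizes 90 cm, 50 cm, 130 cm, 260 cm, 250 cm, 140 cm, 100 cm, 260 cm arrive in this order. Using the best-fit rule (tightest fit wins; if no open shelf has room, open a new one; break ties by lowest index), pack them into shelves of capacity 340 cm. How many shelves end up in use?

  90 → shelf 1 (new)  [load 90/340]
  50 → shelf 1  [load 140/340]
  130 → shelf 1  [load 270/340]
  260 → shelf 2 (new)  [load 260/340]
  250 → shelf 3 (new)  [load 250/340]
  140 → shelf 4 (new)  [load 140/340]
  100 → shelf 4  [load 240/340]
  260 → shelf 5 (new)  [load 260/340]
5 shelves opened.

5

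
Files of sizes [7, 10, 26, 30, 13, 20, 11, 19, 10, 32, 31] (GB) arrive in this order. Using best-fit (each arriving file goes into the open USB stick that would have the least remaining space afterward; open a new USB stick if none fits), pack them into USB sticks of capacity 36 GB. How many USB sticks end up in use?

  7 → USB stick 1 (new)  [load 7/36]
  10 → USB stick 1  [load 17/36]
  26 → USB stick 2 (new)  [load 26/36]
  30 → USB stick 3 (new)  [load 30/36]
  13 → USB stick 1  [load 30/36]
  20 → USB stick 4 (new)  [load 20/36]
  11 → USB stick 4  [load 31/36]
  19 → USB stick 5 (new)  [load 19/36]
  10 → USB stick 2  [load 36/36]
  32 → USB stick 6 (new)  [load 32/36]
  31 → USB stick 7 (new)  [load 31/36]
7 USB sticks opened.

7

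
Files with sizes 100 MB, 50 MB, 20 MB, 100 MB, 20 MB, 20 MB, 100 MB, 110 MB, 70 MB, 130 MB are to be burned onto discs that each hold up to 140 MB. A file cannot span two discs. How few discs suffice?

Total = 130 + 110 + 100 + 100 + 100 + 70 + 50 + 20 + 20 + 20 = 720 MB.
Lower bound: ⌈720/140⌉ = 6 discs.
A packing using 6 discs:
  disc 1: 130 = 130
  disc 2: 110 + 20 = 130
  disc 3: 100 + 20 + 20 = 140
  disc 4: 100 = 100
  disc 5: 100 = 100
  disc 6: 70 + 50 = 120
This matches the lower bound, so 6 is optimal.

6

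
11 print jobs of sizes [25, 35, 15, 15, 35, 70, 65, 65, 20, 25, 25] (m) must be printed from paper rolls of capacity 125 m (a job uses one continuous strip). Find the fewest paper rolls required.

Total = 70 + 65 + 65 + 35 + 35 + 25 + 25 + 25 + 20 + 15 + 15 = 395 m.
Lower bound: ⌈395/125⌉ = 4 paper rolls.
A packing using 4 paper rolls:
  roll 1: 70 + 35 + 20 = 125
  roll 2: 65 + 35 + 25 = 125
  roll 3: 65 + 25 + 25 = 115
  roll 4: 15 + 15 = 30
This matches the lower bound, so 4 is optimal.

4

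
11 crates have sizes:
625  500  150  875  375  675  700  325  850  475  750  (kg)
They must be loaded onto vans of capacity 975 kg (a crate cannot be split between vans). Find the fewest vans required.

Total = 875 + 850 + 750 + 700 + 675 + 625 + 500 + 475 + 375 + 325 + 150 = 6300 kg.
Lower bound: ⌈6300/975⌉ = 7 vans.
A packing using 8 vans:
  van 1: 875 = 875
  van 2: 850 = 850
  van 3: 750 + 150 = 900
  van 4: 700 = 700
  van 5: 675 = 675
  van 6: 625 + 325 = 950
  van 7: 500 + 475 = 975
  van 8: 375 = 375
No arrangement into 7 vans stays within capacity, so 8 is optimal.

8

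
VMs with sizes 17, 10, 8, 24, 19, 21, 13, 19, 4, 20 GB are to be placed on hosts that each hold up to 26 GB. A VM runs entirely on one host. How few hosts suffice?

Total = 24 + 21 + 20 + 19 + 19 + 17 + 13 + 10 + 8 + 4 = 155 GB.
Lower bound: ⌈155/26⌉ = 6 hosts.
A packing using 7 hosts:
  host 1: 24 = 24
  host 2: 21 + 4 = 25
  host 3: 20 = 20
  host 4: 19 = 19
  host 5: 19 = 19
  host 6: 17 + 8 = 25
  host 7: 13 + 10 = 23
No arrangement into 6 hosts stays within capacity, so 7 is optimal.

7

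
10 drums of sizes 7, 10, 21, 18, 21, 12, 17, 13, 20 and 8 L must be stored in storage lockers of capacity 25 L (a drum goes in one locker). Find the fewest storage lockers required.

Total = 21 + 21 + 20 + 18 + 17 + 13 + 12 + 10 + 8 + 7 = 147 L.
Lower bound: ⌈147/25⌉ = 6 storage lockers.
A packing using 7 storage lockers:
  locker 1: 21 = 21
  locker 2: 21 = 21
  locker 3: 20 = 20
  locker 4: 18 + 7 = 25
  locker 5: 17 + 8 = 25
  locker 6: 13 + 12 = 25
  locker 7: 10 = 10
No arrangement into 6 storage lockers stays within capacity, so 7 is optimal.

7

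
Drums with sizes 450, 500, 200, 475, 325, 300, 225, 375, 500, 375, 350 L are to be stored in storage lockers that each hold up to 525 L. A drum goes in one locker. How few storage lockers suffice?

Total = 500 + 500 + 475 + 450 + 375 + 375 + 350 + 325 + 300 + 225 + 200 = 4075 L.
Lower bound: ⌈4075/525⌉ = 8 storage lockers.
Also, 9 drums each exceed 525/2 L, and no two of those can share a locker, so at least 9 storage lockers are needed.
A packing using 9 storage lockers:
  locker 1: 500 = 500
  locker 2: 500 = 500
  locker 3: 475 = 475
  locker 4: 450 = 450
  locker 5: 375 = 375
  locker 6: 375 = 375
  locker 7: 350 = 350
  locker 8: 325 + 200 = 525
  locker 9: 300 + 225 = 525
This matches the lower bound, so 9 is optimal.

9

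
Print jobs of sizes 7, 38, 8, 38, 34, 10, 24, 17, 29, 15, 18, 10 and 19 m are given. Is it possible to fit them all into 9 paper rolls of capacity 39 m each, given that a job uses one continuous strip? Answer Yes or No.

Yes

A valid assignment using 8 paper rolls:
  roll 1: 38 = 38
  roll 2: 38 = 38
  roll 3: 34 = 34
  roll 4: 29 + 10 = 39
  roll 5: 24 + 15 = 39
  roll 6: 19 + 18 = 37
  roll 7: 17 + 10 + 8 = 35
  roll 8: 7 = 7
That uses only 8 ≤ 9, so 9 paper rolls are enough.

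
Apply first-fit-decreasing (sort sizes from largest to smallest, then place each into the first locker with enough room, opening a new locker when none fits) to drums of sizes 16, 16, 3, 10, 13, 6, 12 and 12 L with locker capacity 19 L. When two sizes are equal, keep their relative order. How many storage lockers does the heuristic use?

Sorted descending: 16, 16, 13, 12, 12, 10, 6, 3.
  16 → locker 1 (new)  [load 16/19]
  16 → locker 2 (new)  [load 16/19]
  13 → locker 3 (new)  [load 13/19]
  12 → locker 4 (new)  [load 12/19]
  12 → locker 5 (new)  [load 12/19]
  10 → locker 6 (new)  [load 10/19]
  6 → locker 3  [load 19/19]
  3 → locker 1  [load 19/19]
6 storage lockers opened.

6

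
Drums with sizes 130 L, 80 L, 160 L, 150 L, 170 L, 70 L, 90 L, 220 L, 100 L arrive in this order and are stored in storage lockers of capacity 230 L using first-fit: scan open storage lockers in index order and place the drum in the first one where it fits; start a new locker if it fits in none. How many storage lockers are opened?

6

  130 → locker 1 (new)  [load 130/230]
  80 → locker 1  [load 210/230]
  160 → locker 2 (new)  [load 160/230]
  150 → locker 3 (new)  [load 150/230]
  170 → locker 4 (new)  [load 170/230]
  70 → locker 2  [load 230/230]
  90 → locker 5 (new)  [load 90/230]
  220 → locker 6 (new)  [load 220/230]
  100 → locker 5  [load 190/230]
6 storage lockers opened.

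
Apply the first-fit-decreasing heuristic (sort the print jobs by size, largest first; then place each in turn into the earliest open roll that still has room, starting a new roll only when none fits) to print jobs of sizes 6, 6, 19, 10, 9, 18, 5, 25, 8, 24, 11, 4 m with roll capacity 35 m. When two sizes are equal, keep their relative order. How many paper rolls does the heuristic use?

Sorted descending: 25, 24, 19, 18, 11, 10, 9, 8, 6, 6, 5, 4.
  25 → roll 1 (new)  [load 25/35]
  24 → roll 2 (new)  [load 24/35]
  19 → roll 3 (new)  [load 19/35]
  18 → roll 4 (new)  [load 18/35]
  11 → roll 2  [load 35/35]
  10 → roll 1  [load 35/35]
  9 → roll 3  [load 28/35]
  8 → roll 4  [load 26/35]
  6 → roll 3  [load 34/35]
  6 → roll 4  [load 32/35]
  5 → roll 5 (new)  [load 5/35]
  4 → roll 5  [load 9/35]
5 paper rolls opened.

5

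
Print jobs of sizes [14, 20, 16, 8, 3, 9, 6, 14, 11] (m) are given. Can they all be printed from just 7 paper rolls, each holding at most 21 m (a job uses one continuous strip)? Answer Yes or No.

Yes

A valid assignment using 6 paper rolls:
  roll 1: 20 = 20
  roll 2: 16 + 3 = 19
  roll 3: 14 + 6 = 20
  roll 4: 14 = 14
  roll 5: 11 + 9 = 20
  roll 6: 8 = 8
That uses only 6 ≤ 7, so 7 paper rolls are enough.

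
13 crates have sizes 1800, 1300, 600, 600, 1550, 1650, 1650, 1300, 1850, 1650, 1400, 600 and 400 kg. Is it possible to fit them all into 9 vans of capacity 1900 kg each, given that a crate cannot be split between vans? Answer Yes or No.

No

Total = 16350 kg; ⌈16350/1900⌉ = 9.
The bound of 9 does not rule out 9, but exhaustive search shows no assignment into 9 vans of capacity 1900 kg exists — the minimum is 10.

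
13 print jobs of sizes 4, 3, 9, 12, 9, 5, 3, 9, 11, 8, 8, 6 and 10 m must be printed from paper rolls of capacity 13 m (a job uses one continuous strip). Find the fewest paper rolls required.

Total = 12 + 11 + 10 + 9 + 9 + 9 + 8 + 8 + 6 + 5 + 4 + 3 + 3 = 97 m.
Lower bound: ⌈97/13⌉ = 8 paper rolls.
A packing using 9 paper rolls:
  roll 1: 12 = 12
  roll 2: 11 = 11
  roll 3: 10 + 3 = 13
  roll 4: 9 + 4 = 13
  roll 5: 9 + 3 = 12
  roll 6: 9 = 9
  roll 7: 8 + 5 = 13
  roll 8: 8 = 8
  roll 9: 6 = 6
No arrangement into 8 paper rolls stays within capacity, so 9 is optimal.

9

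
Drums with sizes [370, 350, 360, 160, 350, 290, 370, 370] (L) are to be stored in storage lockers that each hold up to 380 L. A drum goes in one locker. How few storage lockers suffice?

8

Total = 370 + 370 + 370 + 360 + 350 + 350 + 290 + 160 = 2620 L.
Lower bound: ⌈2620/380⌉ = 7 storage lockers.
A packing using 8 storage lockers:
  locker 1: 370 = 370
  locker 2: 370 = 370
  locker 3: 370 = 370
  locker 4: 360 = 360
  locker 5: 350 = 350
  locker 6: 350 = 350
  locker 7: 290 = 290
  locker 8: 160 = 160
No arrangement into 7 storage lockers stays within capacity, so 8 is optimal.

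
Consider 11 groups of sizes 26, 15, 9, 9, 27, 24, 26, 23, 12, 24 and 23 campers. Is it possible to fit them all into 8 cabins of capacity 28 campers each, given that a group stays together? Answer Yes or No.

Total = 218 campers; ⌈218/28⌉ = 8.
The bound of 8 does not rule out 8, but exhaustive search shows no assignment into 8 cabins of capacity 28 campers exists — the minimum is 9.

No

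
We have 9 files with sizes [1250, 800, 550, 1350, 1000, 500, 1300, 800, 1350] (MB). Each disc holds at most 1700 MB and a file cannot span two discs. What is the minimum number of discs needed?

7

Total = 1350 + 1350 + 1300 + 1250 + 1000 + 800 + 800 + 550 + 500 = 8900 MB.
Lower bound: ⌈8900/1700⌉ = 6 discs.
A packing using 7 discs:
  disc 1: 1350 = 1350
  disc 2: 1350 = 1350
  disc 3: 1300 = 1300
  disc 4: 1250 = 1250
  disc 5: 1000 + 550 = 1550
  disc 6: 800 + 800 = 1600
  disc 7: 500 = 500
No arrangement into 6 discs stays within capacity, so 7 is optimal.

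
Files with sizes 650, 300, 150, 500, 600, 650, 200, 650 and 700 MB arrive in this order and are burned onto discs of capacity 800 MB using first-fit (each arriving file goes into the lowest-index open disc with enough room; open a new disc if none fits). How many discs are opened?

6

  650 → disc 1 (new)  [load 650/800]
  300 → disc 2 (new)  [load 300/800]
  150 → disc 1  [load 800/800]
  500 → disc 2  [load 800/800]
  600 → disc 3 (new)  [load 600/800]
  650 → disc 4 (new)  [load 650/800]
  200 → disc 3  [load 800/800]
  650 → disc 5 (new)  [load 650/800]
  700 → disc 6 (new)  [load 700/800]
6 discs opened.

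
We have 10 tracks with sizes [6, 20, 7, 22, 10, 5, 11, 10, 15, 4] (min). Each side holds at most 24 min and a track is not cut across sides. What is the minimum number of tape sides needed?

Total = 22 + 20 + 15 + 11 + 10 + 10 + 7 + 6 + 5 + 4 = 110 min.
Lower bound: ⌈110/24⌉ = 5 tape sides.
A packing using 5 tape sides:
  side 1: 22 = 22
  side 2: 20 + 4 = 24
  side 3: 15 + 7 = 22
  side 4: 11 + 10 = 21
  side 5: 10 + 6 + 5 = 21
This matches the lower bound, so 5 is optimal.

5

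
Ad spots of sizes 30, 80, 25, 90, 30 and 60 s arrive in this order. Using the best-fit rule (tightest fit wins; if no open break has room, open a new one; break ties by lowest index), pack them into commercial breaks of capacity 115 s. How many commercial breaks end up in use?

3

  30 → break 1 (new)  [load 30/115]
  80 → break 1  [load 110/115]
  25 → break 2 (new)  [load 25/115]
  90 → break 2  [load 115/115]
  30 → break 3 (new)  [load 30/115]
  60 → break 3  [load 90/115]
3 commercial breaks opened.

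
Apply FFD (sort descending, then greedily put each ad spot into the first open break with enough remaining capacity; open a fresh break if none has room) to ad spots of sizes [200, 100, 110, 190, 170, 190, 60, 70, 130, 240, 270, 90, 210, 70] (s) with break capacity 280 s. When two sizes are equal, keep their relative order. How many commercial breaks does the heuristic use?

Sorted descending: 270, 240, 210, 200, 190, 190, 170, 130, 110, 100, 90, 70, 70, 60.
  270 → break 1 (new)  [load 270/280]
  240 → break 2 (new)  [load 240/280]
  210 → break 3 (new)  [load 210/280]
  200 → break 4 (new)  [load 200/280]
  190 → break 5 (new)  [load 190/280]
  190 → break 6 (new)  [load 190/280]
  170 → break 7 (new)  [load 170/280]
  130 → break 8 (new)  [load 130/280]
  110 → break 7  [load 280/280]
  100 → break 8  [load 230/280]
  90 → break 5  [load 280/280]
  70 → break 3  [load 280/280]
  70 → break 4  [load 270/280]
  60 → break 6  [load 250/280]
8 commercial breaks opened.

8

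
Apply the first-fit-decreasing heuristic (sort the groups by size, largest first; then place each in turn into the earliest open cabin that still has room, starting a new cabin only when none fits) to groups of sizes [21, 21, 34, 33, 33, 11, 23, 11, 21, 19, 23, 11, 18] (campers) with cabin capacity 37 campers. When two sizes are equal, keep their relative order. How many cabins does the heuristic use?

Sorted descending: 34, 33, 33, 23, 23, 21, 21, 21, 19, 18, 11, 11, 11.
  34 → cabin 1 (new)  [load 34/37]
  33 → cabin 2 (new)  [load 33/37]
  33 → cabin 3 (new)  [load 33/37]
  23 → cabin 4 (new)  [load 23/37]
  23 → cabin 5 (new)  [load 23/37]
  21 → cabin 6 (new)  [load 21/37]
  21 → cabin 7 (new)  [load 21/37]
  21 → cabin 8 (new)  [load 21/37]
  19 → cabin 9 (new)  [load 19/37]
  18 → cabin 9  [load 37/37]
  11 → cabin 4  [load 34/37]
  11 → cabin 5  [load 34/37]
  11 → cabin 6  [load 32/37]
9 cabins opened.

9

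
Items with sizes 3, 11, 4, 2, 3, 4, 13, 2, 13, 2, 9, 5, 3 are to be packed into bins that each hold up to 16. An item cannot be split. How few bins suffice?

5

Total = 13 + 13 + 11 + 9 + 5 + 4 + 4 + 3 + 3 + 3 + 2 + 2 + 2 = 74.
Lower bound: ⌈74/16⌉ = 5 bins.
A packing using 5 bins:
  bin 1: 13 + 3 = 16
  bin 2: 13 + 3 = 16
  bin 3: 11 + 5 = 16
  bin 4: 9 + 4 + 3 = 16
  bin 5: 4 + 2 + 2 + 2 = 10
This matches the lower bound, so 5 is optimal.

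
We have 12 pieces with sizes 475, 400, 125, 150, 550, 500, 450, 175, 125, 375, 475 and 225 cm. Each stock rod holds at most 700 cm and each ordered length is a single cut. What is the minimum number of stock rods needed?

7

Total = 550 + 500 + 475 + 475 + 450 + 400 + 375 + 225 + 175 + 150 + 125 + 125 = 4025 cm.
Lower bound: ⌈4025/700⌉ = 6 stock rods.
Also, 7 pieces each exceed 350 cm, and no two of those can share a stock rod, so at least 7 stock rods are needed.
A packing using 7 stock rods:
  stock rod 1: 550 + 150 = 700
  stock rod 2: 500 + 175 = 675
  stock rod 3: 475 + 225 = 700
  stock rod 4: 475 + 125 = 600
  stock rod 5: 450 + 125 = 575
  stock rod 6: 400 = 400
  stock rod 7: 375 = 375
This matches the lower bound, so 7 is optimal.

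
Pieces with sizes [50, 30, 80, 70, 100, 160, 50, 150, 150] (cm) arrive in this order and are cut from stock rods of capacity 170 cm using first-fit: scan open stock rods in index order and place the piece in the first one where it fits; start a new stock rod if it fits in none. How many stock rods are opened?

6

  50 → stock rod 1 (new)  [load 50/170]
  30 → stock rod 1  [load 80/170]
  80 → stock rod 1  [load 160/170]
  70 → stock rod 2 (new)  [load 70/170]
  100 → stock rod 2  [load 170/170]
  160 → stock rod 3 (new)  [load 160/170]
  50 → stock rod 4 (new)  [load 50/170]
  150 → stock rod 5 (new)  [load 150/170]
  150 → stock rod 6 (new)  [load 150/170]
6 stock rods opened.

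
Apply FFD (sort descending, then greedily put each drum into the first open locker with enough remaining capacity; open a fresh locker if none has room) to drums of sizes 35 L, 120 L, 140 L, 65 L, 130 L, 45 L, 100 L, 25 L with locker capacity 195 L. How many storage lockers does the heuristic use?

4

Sorted descending: 140, 130, 120, 100, 65, 45, 35, 25.
  140 → locker 1 (new)  [load 140/195]
  130 → locker 2 (new)  [load 130/195]
  120 → locker 3 (new)  [load 120/195]
  100 → locker 4 (new)  [load 100/195]
  65 → locker 2  [load 195/195]
  45 → locker 1  [load 185/195]
  35 → locker 3  [load 155/195]
  25 → locker 3  [load 180/195]
4 storage lockers opened.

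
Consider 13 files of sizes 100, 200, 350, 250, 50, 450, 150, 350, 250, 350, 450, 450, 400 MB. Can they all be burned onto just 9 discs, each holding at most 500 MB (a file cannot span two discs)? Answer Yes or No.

Yes

A valid assignment using 9 discs:
  disc 1: 450 + 50 = 500
  disc 2: 450 = 450
  disc 3: 450 = 450
  disc 4: 400 + 100 = 500
  disc 5: 350 + 150 = 500
  disc 6: 350 = 350
  disc 7: 350 = 350
  disc 8: 250 + 250 = 500
  disc 9: 200 = 200
Every load is within 500 MB, so 9 discs suffice.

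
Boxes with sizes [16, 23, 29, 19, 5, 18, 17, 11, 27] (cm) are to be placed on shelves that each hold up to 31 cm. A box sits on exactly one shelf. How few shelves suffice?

7

Total = 29 + 27 + 23 + 19 + 18 + 17 + 16 + 11 + 5 = 165 cm.
Lower bound: ⌈165/31⌉ = 6 shelves.
Also, 7 boxes each exceed 31/2 cm, and no two of those can share a shelf, so at least 7 shelves are needed.
A packing using 7 shelves:
  shelf 1: 29 = 29
  shelf 2: 27 = 27
  shelf 3: 23 + 5 = 28
  shelf 4: 19 + 11 = 30
  shelf 5: 18 = 18
  shelf 6: 17 = 17
  shelf 7: 16 = 16
This matches the lower bound, so 7 is optimal.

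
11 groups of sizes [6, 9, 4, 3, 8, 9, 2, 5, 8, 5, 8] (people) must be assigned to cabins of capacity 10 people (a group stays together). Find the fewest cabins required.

Total = 9 + 9 + 8 + 8 + 8 + 6 + 5 + 5 + 4 + 3 + 2 = 67 people.
Lower bound: ⌈67/10⌉ = 7 cabins.
A packing using 8 cabins:
  cabin 1: 9 = 9
  cabin 2: 9 = 9
  cabin 3: 8 + 2 = 10
  cabin 4: 8 = 8
  cabin 5: 8 = 8
  cabin 6: 6 + 4 = 10
  cabin 7: 5 + 5 = 10
  cabin 8: 3 = 3
No arrangement into 7 cabins stays within capacity, so 8 is optimal.

8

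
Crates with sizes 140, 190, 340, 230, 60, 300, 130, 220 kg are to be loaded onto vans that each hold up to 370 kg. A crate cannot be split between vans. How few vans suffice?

Total = 340 + 300 + 230 + 220 + 190 + 140 + 130 + 60 = 1610 kg.
Lower bound: ⌈1610/370⌉ = 5 vans.
A packing using 5 vans:
  van 1: 340 = 340
  van 2: 300 + 60 = 360
  van 3: 230 + 140 = 370
  van 4: 220 + 130 = 350
  van 5: 190 = 190
This matches the lower bound, so 5 is optimal.

5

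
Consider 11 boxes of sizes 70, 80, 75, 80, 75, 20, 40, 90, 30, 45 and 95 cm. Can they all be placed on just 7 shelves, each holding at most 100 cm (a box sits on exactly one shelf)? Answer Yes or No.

No

Total = 700 cm; ⌈700/100⌉ = 7.
The bound of 7 does not rule out 7, but exhaustive search shows no assignment into 7 shelves of capacity 100 cm exists — the minimum is 8.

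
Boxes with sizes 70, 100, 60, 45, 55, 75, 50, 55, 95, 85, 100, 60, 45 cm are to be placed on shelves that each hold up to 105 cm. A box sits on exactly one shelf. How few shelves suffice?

10

Total = 100 + 100 + 95 + 85 + 75 + 70 + 60 + 60 + 55 + 55 + 50 + 45 + 45 = 895 cm.
Lower bound: ⌈895/105⌉ = 9 shelves.
Also, 10 boxes each exceed 105/2 cm, and no two of those can share a shelf, so at least 10 shelves are needed.
A packing using 10 shelves:
  shelf 1: 100 = 100
  shelf 2: 100 = 100
  shelf 3: 95 = 95
  shelf 4: 85 = 85
  shelf 5: 75 = 75
  shelf 6: 70 = 70
  shelf 7: 60 + 45 = 105
  shelf 8: 60 + 45 = 105
  shelf 9: 55 + 50 = 105
  shelf 10: 55 = 55
This matches the lower bound, so 10 is optimal.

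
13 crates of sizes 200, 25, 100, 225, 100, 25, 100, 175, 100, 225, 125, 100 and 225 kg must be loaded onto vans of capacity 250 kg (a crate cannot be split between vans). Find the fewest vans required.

8

Total = 225 + 225 + 225 + 200 + 175 + 125 + 100 + 100 + 100 + 100 + 100 + 25 + 25 = 1725 kg.
Lower bound: ⌈1725/250⌉ = 7 vans.
A packing using 8 vans:
  van 1: 225 + 25 = 250
  van 2: 225 + 25 = 250
  van 3: 225 = 225
  van 4: 200 = 200
  van 5: 175 = 175
  van 6: 125 + 100 = 225
  van 7: 100 + 100 = 200
  van 8: 100 + 100 = 200
No arrangement into 7 vans stays within capacity, so 8 is optimal.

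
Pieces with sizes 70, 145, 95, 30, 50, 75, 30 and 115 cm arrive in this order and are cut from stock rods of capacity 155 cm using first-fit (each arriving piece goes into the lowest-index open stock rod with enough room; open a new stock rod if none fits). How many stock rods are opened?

5

  70 → stock rod 1 (new)  [load 70/155]
  145 → stock rod 2 (new)  [load 145/155]
  95 → stock rod 3 (new)  [load 95/155]
  30 → stock rod 1  [load 100/155]
  50 → stock rod 1  [load 150/155]
  75 → stock rod 4 (new)  [load 75/155]
  30 → stock rod 3  [load 125/155]
  115 → stock rod 5 (new)  [load 115/155]
5 stock rods opened.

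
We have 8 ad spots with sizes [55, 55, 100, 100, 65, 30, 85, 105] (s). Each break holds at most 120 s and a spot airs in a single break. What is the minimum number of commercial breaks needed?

6

Total = 105 + 100 + 100 + 85 + 65 + 55 + 55 + 30 = 595 s.
Lower bound: ⌈595/120⌉ = 5 commercial breaks.
A packing using 6 commercial breaks:
  break 1: 105 = 105
  break 2: 100 = 100
  break 3: 100 = 100
  break 4: 85 + 30 = 115
  break 5: 65 + 55 = 120
  break 6: 55 = 55
No arrangement into 5 commercial breaks stays within capacity, so 6 is optimal.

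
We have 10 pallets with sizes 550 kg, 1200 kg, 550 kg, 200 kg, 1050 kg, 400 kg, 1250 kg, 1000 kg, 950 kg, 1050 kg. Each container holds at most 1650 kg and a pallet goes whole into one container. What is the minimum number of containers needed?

Total = 1250 + 1200 + 1050 + 1050 + 1000 + 950 + 550 + 550 + 400 + 200 = 8200 kg.
Lower bound: ⌈8200/1650⌉ = 5 containers.
Also, 6 pallets each exceed 825 kg, and no two of those can share a container, so at least 6 containers are needed.
A packing using 6 containers:
  container 1: 1250 + 400 = 1650
  container 2: 1200 + 200 = 1400
  container 3: 1050 + 550 = 1600
  container 4: 1050 + 550 = 1600
  container 5: 1000 = 1000
  container 6: 950 = 950
This matches the lower bound, so 6 is optimal.

6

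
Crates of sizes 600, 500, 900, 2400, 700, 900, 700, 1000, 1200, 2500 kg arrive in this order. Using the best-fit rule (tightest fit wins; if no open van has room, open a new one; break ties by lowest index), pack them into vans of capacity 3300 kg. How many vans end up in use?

  600 → van 1 (new)  [load 600/3300]
  500 → van 1  [load 1100/3300]
  900 → van 1  [load 2000/3300]
  2400 → van 2 (new)  [load 2400/3300]
  700 → van 2  [load 3100/3300]
  900 → van 1  [load 2900/3300]
  700 → van 3 (new)  [load 700/3300]
  1000 → van 3  [load 1700/3300]
  1200 → van 3  [load 2900/3300]
  2500 → van 4 (new)  [load 2500/3300]
4 vans opened.

4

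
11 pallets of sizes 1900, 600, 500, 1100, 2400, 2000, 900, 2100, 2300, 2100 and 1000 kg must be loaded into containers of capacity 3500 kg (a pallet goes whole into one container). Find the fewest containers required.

6

Total = 2400 + 2300 + 2100 + 2100 + 2000 + 1900 + 1100 + 1000 + 900 + 600 + 500 = 16900 kg.
Lower bound: ⌈16900/3500⌉ = 5 containers.
Also, 6 pallets each exceed 1750 kg, and no two of those can share a container, so at least 6 containers are needed.
A packing using 6 containers:
  container 1: 2400 + 1100 = 3500
  container 2: 2300 + 1000 = 3300
  container 3: 2100 + 900 + 500 = 3500
  container 4: 2100 + 600 = 2700
  container 5: 2000 = 2000
  container 6: 1900 = 1900
This matches the lower bound, so 6 is optimal.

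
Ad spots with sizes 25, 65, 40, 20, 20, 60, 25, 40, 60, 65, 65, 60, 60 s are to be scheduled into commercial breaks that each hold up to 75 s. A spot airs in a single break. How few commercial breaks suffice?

Total = 65 + 65 + 65 + 60 + 60 + 60 + 60 + 40 + 40 + 25 + 25 + 20 + 20 = 605 s.
Lower bound: ⌈605/75⌉ = 9 commercial breaks.
A packing using 10 commercial breaks:
  break 1: 65 = 65
  break 2: 65 = 65
  break 3: 65 = 65
  break 4: 60 = 60
  break 5: 60 = 60
  break 6: 60 = 60
  break 7: 60 = 60
  break 8: 40 + 25 = 65
  break 9: 40 + 25 = 65
  break 10: 20 + 20 = 40
No arrangement into 9 commercial breaks stays within capacity, so 10 is optimal.

10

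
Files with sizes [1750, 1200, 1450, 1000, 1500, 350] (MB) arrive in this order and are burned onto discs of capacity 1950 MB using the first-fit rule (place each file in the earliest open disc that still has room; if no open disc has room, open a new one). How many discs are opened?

  1750 → disc 1 (new)  [load 1750/1950]
  1200 → disc 2 (new)  [load 1200/1950]
  1450 → disc 3 (new)  [load 1450/1950]
  1000 → disc 4 (new)  [load 1000/1950]
  1500 → disc 5 (new)  [load 1500/1950]
  350 → disc 2  [load 1550/1950]
5 discs opened.

5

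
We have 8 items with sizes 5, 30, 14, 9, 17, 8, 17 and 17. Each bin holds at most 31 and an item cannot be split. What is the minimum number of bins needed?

Total = 30 + 17 + 17 + 17 + 14 + 9 + 8 + 5 = 117.
Lower bound: ⌈117/31⌉ = 4 bins.
A packing using 4 bins:
  bin 1: 30 = 30
  bin 2: 17 + 14 = 31
  bin 3: 17 + 9 + 5 = 31
  bin 4: 17 + 8 = 25
This matches the lower bound, so 4 is optimal.

4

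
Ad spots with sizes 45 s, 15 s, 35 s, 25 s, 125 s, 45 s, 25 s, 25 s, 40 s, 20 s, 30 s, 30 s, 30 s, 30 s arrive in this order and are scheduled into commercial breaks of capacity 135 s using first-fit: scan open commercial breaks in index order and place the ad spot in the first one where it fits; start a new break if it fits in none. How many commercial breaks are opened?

  45 → break 1 (new)  [load 45/135]
  15 → break 1  [load 60/135]
  35 → break 1  [load 95/135]
  25 → break 1  [load 120/135]
  125 → break 2 (new)  [load 125/135]
  45 → break 3 (new)  [load 45/135]
  25 → break 3  [load 70/135]
  25 → break 3  [load 95/135]
  40 → break 3  [load 135/135]
  20 → break 4 (new)  [load 20/135]
  30 → break 4  [load 50/135]
  30 → break 4  [load 80/135]
  30 → break 4  [load 110/135]
  30 → break 5 (new)  [load 30/135]
5 commercial breaks opened.

5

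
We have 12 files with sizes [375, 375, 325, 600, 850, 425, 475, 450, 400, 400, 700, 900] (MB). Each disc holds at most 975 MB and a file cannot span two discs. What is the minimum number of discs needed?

Total = 900 + 850 + 700 + 600 + 475 + 450 + 425 + 400 + 400 + 375 + 375 + 325 = 6275 MB.
Lower bound: ⌈6275/975⌉ = 7 discs.
A packing using 8 discs:
  disc 1: 900 = 900
  disc 2: 850 = 850
  disc 3: 700 = 700
  disc 4: 600 + 375 = 975
  disc 5: 475 + 450 = 925
  disc 6: 425 + 400 = 825
  disc 7: 400 + 375 = 775
  disc 8: 325 = 325
No arrangement into 7 discs stays within capacity, so 8 is optimal.

8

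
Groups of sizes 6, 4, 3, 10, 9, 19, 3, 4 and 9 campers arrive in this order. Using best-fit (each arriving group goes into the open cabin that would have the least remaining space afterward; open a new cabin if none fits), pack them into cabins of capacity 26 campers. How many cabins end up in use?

  6 → cabin 1 (new)  [load 6/26]
  4 → cabin 1  [load 10/26]
  3 → cabin 1  [load 13/26]
  10 → cabin 1  [load 23/26]
  9 → cabin 2 (new)  [load 9/26]
  19 → cabin 3 (new)  [load 19/26]
  3 → cabin 1  [load 26/26]
  4 → cabin 3  [load 23/26]
  9 → cabin 2  [load 18/26]
3 cabins opened.

3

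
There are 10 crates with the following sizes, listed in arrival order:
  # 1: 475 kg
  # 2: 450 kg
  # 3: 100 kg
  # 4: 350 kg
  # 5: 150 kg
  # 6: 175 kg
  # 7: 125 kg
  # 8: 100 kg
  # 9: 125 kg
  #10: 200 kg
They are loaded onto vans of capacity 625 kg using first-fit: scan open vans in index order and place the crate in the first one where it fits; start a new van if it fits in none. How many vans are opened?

  475 → van 1 (new)  [load 475/625]
  450 → van 2 (new)  [load 450/625]
  100 → van 1  [load 575/625]
  350 → van 3 (new)  [load 350/625]
  150 → van 2  [load 600/625]
  175 → van 3  [load 525/625]
  125 → van 4 (new)  [load 125/625]
  100 → van 3  [load 625/625]
  125 → van 4  [load 250/625]
  200 → van 4  [load 450/625]
4 vans opened.

4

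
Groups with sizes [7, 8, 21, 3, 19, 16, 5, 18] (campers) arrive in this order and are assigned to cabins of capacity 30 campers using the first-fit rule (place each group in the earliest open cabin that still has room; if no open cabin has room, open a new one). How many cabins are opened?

  7 → cabin 1 (new)  [load 7/30]
  8 → cabin 1  [load 15/30]
  21 → cabin 2 (new)  [load 21/30]
  3 → cabin 1  [load 18/30]
  19 → cabin 3 (new)  [load 19/30]
  16 → cabin 4 (new)  [load 16/30]
  5 → cabin 1  [load 23/30]
  18 → cabin 5 (new)  [load 18/30]
5 cabins opened.

5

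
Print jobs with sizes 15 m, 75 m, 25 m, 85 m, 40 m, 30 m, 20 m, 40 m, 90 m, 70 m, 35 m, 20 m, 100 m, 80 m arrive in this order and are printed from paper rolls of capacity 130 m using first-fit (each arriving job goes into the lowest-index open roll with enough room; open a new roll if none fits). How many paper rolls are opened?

  15 → roll 1 (new)  [load 15/130]
  75 → roll 1  [load 90/130]
  25 → roll 1  [load 115/130]
  85 → roll 2 (new)  [load 85/130]
  40 → roll 2  [load 125/130]
  30 → roll 3 (new)  [load 30/130]
  20 → roll 3  [load 50/130]
  40 → roll 3  [load 90/130]
  90 → roll 4 (new)  [load 90/130]
  70 → roll 5 (new)  [load 70/130]
  35 → roll 3  [load 125/130]
  20 → roll 4  [load 110/130]
  100 → roll 6 (new)  [load 100/130]
  80 → roll 7 (new)  [load 80/130]
7 paper rolls opened.

7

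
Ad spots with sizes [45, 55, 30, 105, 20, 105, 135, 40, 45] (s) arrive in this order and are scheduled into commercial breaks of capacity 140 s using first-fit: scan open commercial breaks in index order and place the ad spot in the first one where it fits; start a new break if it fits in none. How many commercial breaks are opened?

  45 → break 1 (new)  [load 45/140]
  55 → break 1  [load 100/140]
  30 → break 1  [load 130/140]
  105 → break 2 (new)  [load 105/140]
  20 → break 2  [load 125/140]
  105 → break 3 (new)  [load 105/140]
  135 → break 4 (new)  [load 135/140]
  40 → break 5 (new)  [load 40/140]
  45 → break 5  [load 85/140]
5 commercial breaks opened.

5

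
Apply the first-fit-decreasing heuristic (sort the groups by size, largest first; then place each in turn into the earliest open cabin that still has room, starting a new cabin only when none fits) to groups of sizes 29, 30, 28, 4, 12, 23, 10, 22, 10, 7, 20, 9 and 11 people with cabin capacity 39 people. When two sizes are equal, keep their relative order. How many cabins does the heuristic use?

Sorted descending: 30, 29, 28, 23, 22, 20, 12, 11, 10, 10, 9, 7, 4.
  30 → cabin 1 (new)  [load 30/39]
  29 → cabin 2 (new)  [load 29/39]
  28 → cabin 3 (new)  [load 28/39]
  23 → cabin 4 (new)  [load 23/39]
  22 → cabin 5 (new)  [load 22/39]
  20 → cabin 6 (new)  [load 20/39]
  12 → cabin 4  [load 35/39]
  11 → cabin 3  [load 39/39]
  10 → cabin 2  [load 39/39]
  10 → cabin 5  [load 32/39]
  9 → cabin 1  [load 39/39]
  7 → cabin 5  [load 39/39]
  4 → cabin 4  [load 39/39]
6 cabins opened.

6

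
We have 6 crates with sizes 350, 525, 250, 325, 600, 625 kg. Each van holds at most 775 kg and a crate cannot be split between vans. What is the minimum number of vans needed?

4

Total = 625 + 600 + 525 + 350 + 325 + 250 = 2675 kg.
Lower bound: ⌈2675/775⌉ = 4 vans.
A packing using 4 vans:
  van 1: 625 = 625
  van 2: 600 = 600
  van 3: 525 + 250 = 775
  van 4: 350 + 325 = 675
This matches the lower bound, so 4 is optimal.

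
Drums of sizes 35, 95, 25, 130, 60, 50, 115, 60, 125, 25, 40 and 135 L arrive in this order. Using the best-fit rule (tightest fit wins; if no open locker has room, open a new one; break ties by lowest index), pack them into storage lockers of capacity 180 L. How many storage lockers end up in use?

6

  35 → locker 1 (new)  [load 35/180]
  95 → locker 1  [load 130/180]
  25 → locker 1  [load 155/180]
  130 → locker 2 (new)  [load 130/180]
  60 → locker 3 (new)  [load 60/180]
  50 → locker 2  [load 180/180]
  115 → locker 3  [load 175/180]
  60 → locker 4 (new)  [load 60/180]
  125 → locker 5 (new)  [load 125/180]
  25 → locker 1  [load 180/180]
  40 → locker 5  [load 165/180]
  135 → locker 6 (new)  [load 135/180]
6 storage lockers opened.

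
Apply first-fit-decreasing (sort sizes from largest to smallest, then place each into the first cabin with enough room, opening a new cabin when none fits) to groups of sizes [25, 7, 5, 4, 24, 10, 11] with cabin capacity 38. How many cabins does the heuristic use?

3

Sorted descending: 25, 24, 11, 10, 7, 5, 4.
  25 → cabin 1 (new)  [load 25/38]
  24 → cabin 2 (new)  [load 24/38]
  11 → cabin 1  [load 36/38]
  10 → cabin 2  [load 34/38]
  7 → cabin 3 (new)  [load 7/38]
  5 → cabin 3  [load 12/38]
  4 → cabin 2  [load 38/38]
3 cabins opened.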